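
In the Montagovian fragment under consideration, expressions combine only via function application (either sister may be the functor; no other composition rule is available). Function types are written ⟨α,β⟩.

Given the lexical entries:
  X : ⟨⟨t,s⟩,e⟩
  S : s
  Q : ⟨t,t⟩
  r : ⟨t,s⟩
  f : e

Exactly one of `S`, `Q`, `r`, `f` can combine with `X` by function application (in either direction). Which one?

r

S : s — X needs ⟨t,s⟩; S needs nothing (atomic); neither fits.
Q : ⟨t,t⟩ — X needs ⟨t,s⟩; Q needs t; neither fits.
r — combines: X : ⟨⟨t,s⟩,e⟩ takes r : ⟨t,s⟩ as argument, giving e.
f : e — X needs ⟨t,s⟩; f needs nothing (atomic); neither fits.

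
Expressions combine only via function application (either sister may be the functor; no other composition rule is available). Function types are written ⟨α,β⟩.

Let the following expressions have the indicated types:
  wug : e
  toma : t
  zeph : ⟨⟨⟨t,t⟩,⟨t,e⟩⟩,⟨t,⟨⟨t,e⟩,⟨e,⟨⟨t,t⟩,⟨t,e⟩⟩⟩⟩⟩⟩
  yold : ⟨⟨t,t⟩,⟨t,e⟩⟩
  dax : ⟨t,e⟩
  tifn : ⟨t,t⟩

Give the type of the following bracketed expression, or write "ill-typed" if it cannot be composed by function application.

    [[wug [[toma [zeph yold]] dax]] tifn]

⟨t,e⟩

At [zeph yold], zeph : ⟨⟨⟨t,t⟩,⟨t,e⟩⟩,⟨t,⟨⟨t,e⟩,⟨e,⟨⟨t,t⟩,⟨t,e⟩⟩⟩⟩⟩⟩ takes yold : ⟨⟨t,t⟩,⟨t,e⟩⟩, giving ⟨t,⟨⟨t,e⟩,⟨e,⟨⟨t,t⟩,⟨t,e⟩⟩⟩⟩⟩.
At [toma [zeph yold]], [zeph yold] : ⟨t,⟨⟨t,e⟩,⟨e,⟨⟨t,t⟩,⟨t,e⟩⟩⟩⟩⟩ takes toma : t, giving ⟨⟨t,e⟩,⟨e,⟨⟨t,t⟩,⟨t,e⟩⟩⟩⟩.
At [[toma [zeph yold]] dax], [toma [zeph yold]] : ⟨⟨t,e⟩,⟨e,⟨⟨t,t⟩,⟨t,e⟩⟩⟩⟩ takes dax : ⟨t,e⟩, giving ⟨e,⟨⟨t,t⟩,⟨t,e⟩⟩⟩.
At [wug [[toma [zeph yold]] dax]], [[toma [zeph yold]] dax] : ⟨e,⟨⟨t,t⟩,⟨t,e⟩⟩⟩ takes wug : e, giving ⟨⟨t,t⟩,⟨t,e⟩⟩.
At [[wug [[toma [zeph yold]] dax]] tifn], [wug [[toma [zeph yold]] dax]] : ⟨⟨t,t⟩,⟨t,e⟩⟩ takes tifn : ⟨t,t⟩, giving ⟨t,e⟩.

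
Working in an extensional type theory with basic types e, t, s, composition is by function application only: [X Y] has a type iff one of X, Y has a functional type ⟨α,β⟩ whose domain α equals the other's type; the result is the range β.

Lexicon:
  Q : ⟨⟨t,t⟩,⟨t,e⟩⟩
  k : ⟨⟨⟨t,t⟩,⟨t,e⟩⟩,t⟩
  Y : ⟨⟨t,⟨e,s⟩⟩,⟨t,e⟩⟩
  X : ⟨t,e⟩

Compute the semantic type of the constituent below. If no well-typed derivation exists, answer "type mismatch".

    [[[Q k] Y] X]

[Q k]: functor k : ⟨⟨⟨t,t⟩,⟨t,e⟩⟩,t⟩, argument Q : ⟨⟨t,t⟩,⟨t,e⟩⟩; result t.
[[Q k] Y]: t with ⟨⟨t,⟨e,s⟩⟩,⟨t,e⟩⟩ — neither is a function whose domain matches the other; composition fails here.

type mismatch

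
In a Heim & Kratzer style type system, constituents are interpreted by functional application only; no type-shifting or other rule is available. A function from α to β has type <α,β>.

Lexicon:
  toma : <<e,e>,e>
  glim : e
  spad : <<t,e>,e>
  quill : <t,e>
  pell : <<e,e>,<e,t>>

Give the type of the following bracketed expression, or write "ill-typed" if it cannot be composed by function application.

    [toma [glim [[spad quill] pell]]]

ill-typed

[spad quill]: functor spad : <<t,e>,e>, argument quill : <t,e>; result e.
At [[spad quill] pell]: neither e nor <<e,e>,<e,t>> can take the other as argument; the node is ill-typed.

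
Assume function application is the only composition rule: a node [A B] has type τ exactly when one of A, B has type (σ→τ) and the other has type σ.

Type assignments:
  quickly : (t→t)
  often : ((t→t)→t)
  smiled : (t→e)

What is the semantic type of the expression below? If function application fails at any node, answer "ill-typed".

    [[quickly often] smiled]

[quickly often]: functor often : ((t→t)→t), argument quickly : (t→t); result t.
[[quickly often] smiled]: functor smiled : (t→e), argument [quickly often] : t; result e.

e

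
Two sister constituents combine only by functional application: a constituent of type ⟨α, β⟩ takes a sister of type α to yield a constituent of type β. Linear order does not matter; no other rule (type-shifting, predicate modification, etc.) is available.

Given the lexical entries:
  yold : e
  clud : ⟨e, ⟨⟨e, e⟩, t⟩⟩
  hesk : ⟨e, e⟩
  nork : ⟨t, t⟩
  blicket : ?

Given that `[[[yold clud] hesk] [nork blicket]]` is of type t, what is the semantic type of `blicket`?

⟨⟨t, t⟩, ⟨t, t⟩⟩

[[[yold clud] hesk] [nork blicket]] is required to be t. [[yold clud] hesk] : t cannot yield t as functor, so [nork blicket] : ⟨t, t⟩.
[nork blicket] is required to be ⟨t, t⟩. nork : ⟨t, t⟩ cannot yield ⟨t, t⟩ as functor, so blicket : ⟨⟨t, t⟩, ⟨t, t⟩⟩.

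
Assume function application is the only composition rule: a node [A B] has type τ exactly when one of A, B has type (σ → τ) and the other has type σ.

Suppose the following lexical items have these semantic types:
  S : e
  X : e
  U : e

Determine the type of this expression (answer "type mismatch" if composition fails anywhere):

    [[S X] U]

[S X]: e and e cannot combine by function application — type clash.

type mismatch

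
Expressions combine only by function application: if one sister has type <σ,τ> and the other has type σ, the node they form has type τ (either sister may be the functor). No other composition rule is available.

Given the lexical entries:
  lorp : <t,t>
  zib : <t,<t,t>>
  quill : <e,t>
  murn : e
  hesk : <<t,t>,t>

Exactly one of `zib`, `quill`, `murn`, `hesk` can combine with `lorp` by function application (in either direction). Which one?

hesk

zib : <t,<t,t>> — neither side's domain matches the other.
quill : <e,t> — neither side's domain matches the other.
murn : e — neither side's domain matches the other.
hesk — combines: hesk : <<t,t>,t> takes lorp : <t,t> as argument, giving t.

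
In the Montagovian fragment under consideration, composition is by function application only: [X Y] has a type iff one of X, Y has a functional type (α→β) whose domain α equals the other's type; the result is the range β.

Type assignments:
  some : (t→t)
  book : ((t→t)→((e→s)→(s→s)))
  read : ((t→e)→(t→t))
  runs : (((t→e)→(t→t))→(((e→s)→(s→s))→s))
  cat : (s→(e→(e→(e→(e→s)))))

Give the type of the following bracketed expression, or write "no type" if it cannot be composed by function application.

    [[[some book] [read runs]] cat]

[some book] — book of type ((t→t)→((e→s)→(s→s))) combines with some of type (t→t): type ((e→s)→(s→s)).
[read runs] — runs of type (((t→e)→(t→t))→(((e→s)→(s→s))→s)) combines with read of type ((t→e)→(t→t)): type (((e→s)→(s→s))→s).
[[some book] [read runs]] — [read runs] of type (((e→s)→(s→s))→s) combines with [some book] of type ((e→s)→(s→s)): type s.
[[[some book] [read runs]] cat] — cat of type (s→(e→(e→(e→(e→s))))) combines with [[some book] [read runs]] of type s: type (e→(e→(e→(e→s)))).

(e→(e→(e→(e→s))))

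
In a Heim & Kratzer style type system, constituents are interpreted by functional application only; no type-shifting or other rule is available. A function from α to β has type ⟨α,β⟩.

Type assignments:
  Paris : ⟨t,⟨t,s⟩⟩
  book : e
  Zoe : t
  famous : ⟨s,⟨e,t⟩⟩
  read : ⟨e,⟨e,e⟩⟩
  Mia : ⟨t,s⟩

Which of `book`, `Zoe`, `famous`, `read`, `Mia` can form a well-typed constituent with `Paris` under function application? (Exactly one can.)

Zoe

book : e — neither side's domain matches the other.
Zoe — combines: Paris : ⟨t,⟨t,s⟩⟩ takes Zoe : t as argument, giving ⟨t,s⟩.
famous : ⟨s,⟨e,t⟩⟩ — neither side's domain matches the other.
read : ⟨e,⟨e,e⟩⟩ — neither side's domain matches the other.
Mia : ⟨t,s⟩ — neither side's domain matches the other.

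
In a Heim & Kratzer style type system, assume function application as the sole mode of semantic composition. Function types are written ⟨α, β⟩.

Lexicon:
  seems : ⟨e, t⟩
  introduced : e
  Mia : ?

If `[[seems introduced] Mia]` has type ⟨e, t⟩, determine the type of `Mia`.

For [[seems introduced] Mia] to have type ⟨e, t⟩ with [seems introduced] of type t, Mia must be the function: Mia : ⟨t, ⟨e, t⟩⟩.

⟨t, ⟨e, t⟩⟩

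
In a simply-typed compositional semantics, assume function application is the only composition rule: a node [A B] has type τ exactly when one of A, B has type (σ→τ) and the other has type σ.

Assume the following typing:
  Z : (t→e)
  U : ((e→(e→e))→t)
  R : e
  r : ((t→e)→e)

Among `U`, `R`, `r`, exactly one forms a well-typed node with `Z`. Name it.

r

U : ((e→(e→e))→t) — does not combine with Z.
R : e — does not combine with Z.
r — combines: r : ((t→e)→e) takes Z : (t→e) as argument, giving e.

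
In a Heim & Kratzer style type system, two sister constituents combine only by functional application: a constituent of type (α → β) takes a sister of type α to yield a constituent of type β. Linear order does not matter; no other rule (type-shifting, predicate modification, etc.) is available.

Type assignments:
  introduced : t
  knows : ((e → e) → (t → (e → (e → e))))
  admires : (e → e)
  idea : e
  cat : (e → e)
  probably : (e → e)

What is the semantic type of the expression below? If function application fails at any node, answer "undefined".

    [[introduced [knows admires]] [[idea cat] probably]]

At [knows admires], knows : ((e → e) → (t → (e → (e → e)))) takes admires : (e → e), giving (t → (e → (e → e))).
At [introduced [knows admires]], [knows admires] : (t → (e → (e → e))) takes introduced : t, giving (e → (e → e)).
At [idea cat], cat : (e → e) takes idea : e, giving e.
At [[idea cat] probably], probably : (e → e) takes [idea cat] : e, giving e.
At [[introduced [knows admires]] [[idea cat] probably]], [introduced [knows admires]] : (e → (e → e)) takes [[idea cat] probably] : e, giving (e → e).

(e → e)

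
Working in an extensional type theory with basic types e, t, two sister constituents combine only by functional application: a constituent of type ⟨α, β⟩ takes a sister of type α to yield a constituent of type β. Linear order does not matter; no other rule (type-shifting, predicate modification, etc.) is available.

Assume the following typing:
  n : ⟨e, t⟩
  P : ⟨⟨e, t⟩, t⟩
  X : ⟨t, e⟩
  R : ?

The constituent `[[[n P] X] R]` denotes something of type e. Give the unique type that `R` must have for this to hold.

⟨e, e⟩

For [[[n P] X] R] to have type e with [[n P] X] of type e, R must be the function: R : ⟨e, e⟩.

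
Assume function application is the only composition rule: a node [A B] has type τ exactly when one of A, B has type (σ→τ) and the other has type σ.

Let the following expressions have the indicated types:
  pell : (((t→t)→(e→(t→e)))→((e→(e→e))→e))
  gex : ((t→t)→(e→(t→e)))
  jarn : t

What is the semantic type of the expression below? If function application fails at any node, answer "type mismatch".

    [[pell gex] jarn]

type mismatch

[pell gex] — pell of type (((t→t)→(e→(t→e)))→((e→(e→e))→e)) combines with gex of type ((t→t)→(e→(t→e))): type ((e→(e→e))→e).
At [[pell gex] jarn]: neither ((e→(e→e))→e) nor t can take the other as argument; the node is ill-typed.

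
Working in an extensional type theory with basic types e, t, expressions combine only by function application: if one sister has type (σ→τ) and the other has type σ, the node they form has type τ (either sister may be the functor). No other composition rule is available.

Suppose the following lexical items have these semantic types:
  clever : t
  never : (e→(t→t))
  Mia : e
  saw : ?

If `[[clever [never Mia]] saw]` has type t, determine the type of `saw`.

For [[clever [never Mia]] saw] to have type t with [clever [never Mia]] of type t, saw must be the function: saw : (t→t).

(t→t)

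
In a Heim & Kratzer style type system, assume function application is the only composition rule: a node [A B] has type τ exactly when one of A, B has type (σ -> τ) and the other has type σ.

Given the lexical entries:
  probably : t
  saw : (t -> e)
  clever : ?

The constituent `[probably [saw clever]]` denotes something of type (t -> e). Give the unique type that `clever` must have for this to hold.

((t -> e) -> (t -> (t -> e)))

[probably [saw clever]] is required to be (t -> e). probably : t cannot yield (t -> e) as functor, so [saw clever] : (t -> (t -> e)).
[saw clever] is required to be (t -> (t -> e)). saw : (t -> e) cannot yield (t -> (t -> e)) as functor, so clever : ((t -> e) -> (t -> (t -> e))).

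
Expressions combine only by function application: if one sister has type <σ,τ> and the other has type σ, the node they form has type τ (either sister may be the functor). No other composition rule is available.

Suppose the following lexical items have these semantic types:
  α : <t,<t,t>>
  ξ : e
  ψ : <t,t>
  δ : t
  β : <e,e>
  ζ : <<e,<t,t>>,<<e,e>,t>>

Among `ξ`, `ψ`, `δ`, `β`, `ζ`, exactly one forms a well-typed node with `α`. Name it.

δ

ξ : e — no; α wants t, and ξ wants nothing (atomic).
ψ : <t,t> — no; α wants t, and ψ wants t.
δ — combines: α : <t,<t,t>> takes δ : t as argument, giving <t,t>.
β : <e,e> — no; α wants t, and β wants e.
ζ : <<e,<t,t>>,<<e,e>,t>> — no; α wants t, and ζ wants <e,<t,t>>.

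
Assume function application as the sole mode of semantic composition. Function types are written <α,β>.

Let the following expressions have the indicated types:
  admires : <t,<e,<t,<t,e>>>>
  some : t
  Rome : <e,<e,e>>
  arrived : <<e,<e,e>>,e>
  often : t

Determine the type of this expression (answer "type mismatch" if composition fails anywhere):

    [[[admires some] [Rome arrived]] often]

<t,e>

[admires some] — admires of type <t,<e,<t,<t,e>>>> combines with some of type t: type <e,<t,<t,e>>>.
[Rome arrived] — arrived of type <<e,<e,e>>,e> combines with Rome of type <e,<e,e>>: type e.
[[admires some] [Rome arrived]] — [admires some] of type <e,<t,<t,e>>> combines with [Rome arrived] of type e: type <t,<t,e>>.
[[[admires some] [Rome arrived]] often] — [[admires some] [Rome arrived]] of type <t,<t,e>> combines with often of type t: type <t,e>.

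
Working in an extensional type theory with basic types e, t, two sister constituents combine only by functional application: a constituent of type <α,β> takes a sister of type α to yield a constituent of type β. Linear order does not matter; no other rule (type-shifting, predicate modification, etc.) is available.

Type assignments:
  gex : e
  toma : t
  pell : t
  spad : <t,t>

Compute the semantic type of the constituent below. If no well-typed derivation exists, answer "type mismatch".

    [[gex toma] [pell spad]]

[gex toma]: e with t — neither is a function whose domain matches the other; composition fails here.

type mismatch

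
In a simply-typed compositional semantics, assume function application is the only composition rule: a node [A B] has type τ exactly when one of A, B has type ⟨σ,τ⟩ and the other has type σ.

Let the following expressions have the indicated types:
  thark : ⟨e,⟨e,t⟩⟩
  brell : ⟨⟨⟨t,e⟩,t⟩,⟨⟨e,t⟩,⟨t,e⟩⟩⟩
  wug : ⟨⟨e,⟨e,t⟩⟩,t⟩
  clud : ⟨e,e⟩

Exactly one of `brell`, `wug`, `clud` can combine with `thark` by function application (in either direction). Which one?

brell : ⟨⟨⟨t,e⟩,t⟩,⟨⟨e,t⟩,⟨t,e⟩⟩⟩ — thark needs e; brell needs ⟨⟨t,e⟩,t⟩; neither fits.
wug — combines: wug : ⟨⟨e,⟨e,t⟩⟩,t⟩ takes thark : ⟨e,⟨e,t⟩⟩ as argument, giving t.
clud : ⟨e,e⟩ — thark needs e; clud needs e; neither fits.

wug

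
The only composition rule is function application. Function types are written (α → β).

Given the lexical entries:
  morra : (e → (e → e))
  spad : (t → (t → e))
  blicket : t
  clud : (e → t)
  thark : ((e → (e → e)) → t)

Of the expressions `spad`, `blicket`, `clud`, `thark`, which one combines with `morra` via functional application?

thark

spad : (t → (t → e)) — does not combine with morra.
blicket : t — does not combine with morra.
clud : (e → t) — does not combine with morra.
thark — combines: thark : ((e → (e → e)) → t) takes morra : (e → (e → e)) as argument, giving t.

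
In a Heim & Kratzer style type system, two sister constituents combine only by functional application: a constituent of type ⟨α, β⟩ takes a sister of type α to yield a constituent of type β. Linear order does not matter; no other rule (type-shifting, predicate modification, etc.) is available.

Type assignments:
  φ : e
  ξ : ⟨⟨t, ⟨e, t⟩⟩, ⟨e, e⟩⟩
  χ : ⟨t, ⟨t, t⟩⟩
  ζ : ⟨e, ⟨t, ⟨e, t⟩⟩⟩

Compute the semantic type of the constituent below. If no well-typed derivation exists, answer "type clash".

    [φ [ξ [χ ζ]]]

[χ ζ]: ⟨t, ⟨t, t⟩⟩ with ⟨e, ⟨t, ⟨e, t⟩⟩⟩ — neither is a function whose domain matches the other; composition fails here.

type clash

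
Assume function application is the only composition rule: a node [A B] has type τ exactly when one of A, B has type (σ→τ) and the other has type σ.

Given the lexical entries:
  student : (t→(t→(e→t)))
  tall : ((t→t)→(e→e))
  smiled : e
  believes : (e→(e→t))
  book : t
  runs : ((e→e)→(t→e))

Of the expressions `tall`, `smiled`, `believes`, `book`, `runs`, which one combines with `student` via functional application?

book

tall : ((t→t)→(e→e)) — no; student wants t, and tall wants (t→t).
smiled : e — no; student wants t, and smiled wants nothing (atomic).
believes : (e→(e→t)) — no; student wants t, and believes wants e.
book — combines: student : (t→(t→(e→t))) takes book : t as argument, giving (t→(e→t)).
runs : ((e→e)→(t→e)) — no; student wants t, and runs wants (e→e).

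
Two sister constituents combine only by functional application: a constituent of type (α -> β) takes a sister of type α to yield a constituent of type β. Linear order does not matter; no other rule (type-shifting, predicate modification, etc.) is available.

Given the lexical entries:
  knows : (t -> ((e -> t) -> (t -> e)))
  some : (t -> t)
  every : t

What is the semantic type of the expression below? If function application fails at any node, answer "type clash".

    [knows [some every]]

At [some every], some : (t -> t) takes every : t, giving t.
At [knows [some every]], knows : (t -> ((e -> t) -> (t -> e))) takes [some every] : t, giving ((e -> t) -> (t -> e)).

((e -> t) -> (t -> e))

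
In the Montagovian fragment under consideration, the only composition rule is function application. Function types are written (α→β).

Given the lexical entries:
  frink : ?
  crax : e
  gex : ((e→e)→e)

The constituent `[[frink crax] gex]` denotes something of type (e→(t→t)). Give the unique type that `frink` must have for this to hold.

(e→(((e→e)→e)→(e→(t→t))))

[[frink crax] gex] must have type (e→(t→t)). The sister gex has type ((e→e)→e); that is not a function onto (e→(t→t)), so [frink crax] must be the functor, of type (((e→e)→e)→(e→(t→t))).
[frink crax] must have type (((e→e)→e)→(e→(t→t))). The sister crax has type e; that is not a function onto (((e→e)→e)→(e→(t→t))), so frink must be the functor, of type (e→(((e→e)→e)→(e→(t→t)))).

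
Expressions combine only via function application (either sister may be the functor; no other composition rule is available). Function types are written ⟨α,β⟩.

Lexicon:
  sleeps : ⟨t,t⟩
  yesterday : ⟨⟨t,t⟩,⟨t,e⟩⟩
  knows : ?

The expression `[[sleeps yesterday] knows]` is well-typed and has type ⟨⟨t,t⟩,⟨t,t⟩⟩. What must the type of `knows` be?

At [[sleeps yesterday] knows] (required: ⟨⟨t,t⟩,⟨t,t⟩⟩): [sleeps yesterday] is ⟨t,e⟩, which is not a function with range ⟨⟨t,t⟩,⟨t,t⟩⟩; hence knows is the functor — type ⟨⟨t,e⟩,⟨⟨t,t⟩,⟨t,t⟩⟩⟩.

⟨⟨t,e⟩,⟨⟨t,t⟩,⟨t,t⟩⟩⟩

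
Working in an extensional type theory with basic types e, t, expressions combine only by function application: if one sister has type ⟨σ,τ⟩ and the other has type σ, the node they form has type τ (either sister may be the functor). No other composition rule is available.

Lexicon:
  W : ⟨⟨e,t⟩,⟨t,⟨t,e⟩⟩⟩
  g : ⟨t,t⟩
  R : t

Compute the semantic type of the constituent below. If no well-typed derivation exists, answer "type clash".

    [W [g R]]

type clash

[g R]: ⟨t,t⟩ applied to t yields t.
[W [g R]]: ⟨⟨e,t⟩,⟨t,⟨t,e⟩⟩⟩ and t cannot combine by function application — type clash.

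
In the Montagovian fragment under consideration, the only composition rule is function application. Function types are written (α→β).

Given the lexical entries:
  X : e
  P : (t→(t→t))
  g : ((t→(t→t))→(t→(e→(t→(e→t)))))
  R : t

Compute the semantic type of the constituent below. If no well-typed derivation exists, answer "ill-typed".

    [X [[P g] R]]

[P g]: ((t→(t→t))→(t→(e→(t→(e→t))))) applied to (t→(t→t)) yields (t→(e→(t→(e→t)))).
[[P g] R]: (t→(e→(t→(e→t)))) applied to t yields (e→(t→(e→t))).
[X [[P g] R]]: (e→(t→(e→t))) applied to e yields (t→(e→t)).

(t→(e→t))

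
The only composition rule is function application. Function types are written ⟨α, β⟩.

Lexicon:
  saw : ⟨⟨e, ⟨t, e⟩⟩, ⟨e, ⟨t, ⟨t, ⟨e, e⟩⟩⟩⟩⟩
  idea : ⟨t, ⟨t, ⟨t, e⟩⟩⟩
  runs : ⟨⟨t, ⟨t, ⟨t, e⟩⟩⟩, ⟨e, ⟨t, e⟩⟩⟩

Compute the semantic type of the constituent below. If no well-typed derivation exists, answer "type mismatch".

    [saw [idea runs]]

⟨e, ⟨t, ⟨t, ⟨e, e⟩⟩⟩⟩

[idea runs]: functor runs : ⟨⟨t, ⟨t, ⟨t, e⟩⟩⟩, ⟨e, ⟨t, e⟩⟩⟩, argument idea : ⟨t, ⟨t, ⟨t, e⟩⟩⟩; result ⟨e, ⟨t, e⟩⟩.
[saw [idea runs]]: functor saw : ⟨⟨e, ⟨t, e⟩⟩, ⟨e, ⟨t, ⟨t, ⟨e, e⟩⟩⟩⟩⟩, argument [idea runs] : ⟨e, ⟨t, e⟩⟩; result ⟨e, ⟨t, ⟨t, ⟨e, e⟩⟩⟩⟩.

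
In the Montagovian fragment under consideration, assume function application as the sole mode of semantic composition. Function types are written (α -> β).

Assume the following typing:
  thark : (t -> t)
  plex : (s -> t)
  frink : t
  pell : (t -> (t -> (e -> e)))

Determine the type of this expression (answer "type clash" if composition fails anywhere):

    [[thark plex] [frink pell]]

At [thark plex]: neither (t -> t) nor (s -> t) can take the other as argument; the node is ill-typed.

type clash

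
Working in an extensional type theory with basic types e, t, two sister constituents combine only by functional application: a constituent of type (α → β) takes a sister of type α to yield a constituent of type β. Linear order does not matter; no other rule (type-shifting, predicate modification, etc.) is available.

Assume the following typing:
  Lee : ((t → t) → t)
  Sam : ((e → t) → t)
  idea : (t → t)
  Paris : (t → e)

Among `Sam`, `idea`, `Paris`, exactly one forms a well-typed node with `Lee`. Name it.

idea

Sam : ((e → t) → t) — does not combine with Lee.
idea — combines: Lee : ((t → t) → t) takes idea : (t → t) as argument, giving t.
Paris : (t → e) — does not combine with Lee.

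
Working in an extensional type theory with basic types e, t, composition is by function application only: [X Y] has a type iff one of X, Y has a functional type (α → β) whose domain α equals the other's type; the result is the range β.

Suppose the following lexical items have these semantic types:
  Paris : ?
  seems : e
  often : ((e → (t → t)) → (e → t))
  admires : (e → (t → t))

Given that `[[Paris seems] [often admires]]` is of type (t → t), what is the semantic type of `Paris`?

(e → ((e → t) → (t → t)))

[[Paris seems] [often admires]] must have type (t → t). The sister [often admires] has type (e → t); that is not a function onto (t → t), so [Paris seems] must be the functor, of type ((e → t) → (t → t)).
[Paris seems] must have type ((e → t) → (t → t)). The sister seems has type e; that is not a function onto ((e → t) → (t → t)), so Paris must be the functor, of type (e → ((e → t) → (t → t))).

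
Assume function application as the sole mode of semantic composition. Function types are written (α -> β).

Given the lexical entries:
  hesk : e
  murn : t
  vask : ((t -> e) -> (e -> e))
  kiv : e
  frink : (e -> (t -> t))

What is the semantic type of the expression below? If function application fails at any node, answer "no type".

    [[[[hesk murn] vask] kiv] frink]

no type

At [hesk murn]: neither e nor t can take the other as argument; the node is ill-typed.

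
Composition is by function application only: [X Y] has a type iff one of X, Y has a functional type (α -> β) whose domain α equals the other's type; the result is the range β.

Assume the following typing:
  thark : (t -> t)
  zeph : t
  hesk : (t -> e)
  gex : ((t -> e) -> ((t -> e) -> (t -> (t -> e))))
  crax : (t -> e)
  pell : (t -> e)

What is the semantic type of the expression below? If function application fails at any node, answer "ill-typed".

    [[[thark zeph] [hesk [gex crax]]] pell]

[thark zeph]: thark is (t -> t), zeph is t; result t.
[gex crax]: gex is ((t -> e) -> ((t -> e) -> (t -> (t -> e)))), crax is (t -> e); result ((t -> e) -> (t -> (t -> e))).
[hesk [gex crax]]: [gex crax] is ((t -> e) -> (t -> (t -> e))), hesk is (t -> e); result (t -> (t -> e)).
[[thark zeph] [hesk [gex crax]]]: [hesk [gex crax]] is (t -> (t -> e)), [thark zeph] is t; result (t -> e).
[[[thark zeph] [hesk [gex crax]]] pell]: (t -> e) with (t -> e) — neither is a function whose domain matches the other; composition fails here.

ill-typed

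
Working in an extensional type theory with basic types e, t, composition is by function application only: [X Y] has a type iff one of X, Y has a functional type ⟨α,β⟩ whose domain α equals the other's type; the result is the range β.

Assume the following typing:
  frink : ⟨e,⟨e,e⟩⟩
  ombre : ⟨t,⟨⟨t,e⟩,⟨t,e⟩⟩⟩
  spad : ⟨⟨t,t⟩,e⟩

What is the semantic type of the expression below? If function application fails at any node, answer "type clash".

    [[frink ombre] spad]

type clash

[frink ombre]: ⟨e,⟨e,e⟩⟩ with ⟨t,⟨⟨t,e⟩,⟨t,e⟩⟩⟩ — neither is a function whose domain matches the other; composition fails here.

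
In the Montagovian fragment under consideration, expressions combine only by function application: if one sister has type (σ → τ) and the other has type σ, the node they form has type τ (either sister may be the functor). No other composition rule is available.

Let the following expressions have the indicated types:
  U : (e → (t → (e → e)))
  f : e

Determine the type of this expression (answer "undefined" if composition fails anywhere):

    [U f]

At [U f], U : (e → (t → (e → e))) takes f : e, giving (t → (e → e)).

(t → (e → e))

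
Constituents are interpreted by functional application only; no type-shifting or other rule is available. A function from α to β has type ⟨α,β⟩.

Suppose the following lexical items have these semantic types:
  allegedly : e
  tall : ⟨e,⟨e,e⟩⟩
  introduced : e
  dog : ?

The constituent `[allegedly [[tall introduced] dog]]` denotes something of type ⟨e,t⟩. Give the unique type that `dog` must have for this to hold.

⟨⟨e,e⟩,⟨e,⟨e,t⟩⟩⟩

[allegedly [[tall introduced] dog]] must have type ⟨e,t⟩. The sister allegedly has type e; that is not a function onto ⟨e,t⟩, so [[tall introduced] dog] must be the functor, of type ⟨e,⟨e,t⟩⟩.
[[tall introduced] dog] must have type ⟨e,⟨e,t⟩⟩. The sister [tall introduced] has type ⟨e,e⟩; that is not a function onto ⟨e,⟨e,t⟩⟩, so dog must be the functor, of type ⟨⟨e,e⟩,⟨e,⟨e,t⟩⟩⟩.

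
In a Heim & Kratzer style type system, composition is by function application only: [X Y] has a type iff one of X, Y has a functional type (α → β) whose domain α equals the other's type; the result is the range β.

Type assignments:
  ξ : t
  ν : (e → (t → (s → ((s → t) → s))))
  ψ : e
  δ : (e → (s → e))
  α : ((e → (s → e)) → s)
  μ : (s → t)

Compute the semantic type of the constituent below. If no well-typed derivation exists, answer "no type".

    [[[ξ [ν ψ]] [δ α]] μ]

[ν ψ]: (e → (t → (s → ((s → t) → s)))) applied to e yields (t → (s → ((s → t) → s))).
[ξ [ν ψ]]: (t → (s → ((s → t) → s))) applied to t yields (s → ((s → t) → s)).
[δ α]: ((e → (s → e)) → s) applied to (e → (s → e)) yields s.
[[ξ [ν ψ]] [δ α]]: (s → ((s → t) → s)) applied to s yields ((s → t) → s).
[[[ξ [ν ψ]] [δ α]] μ]: ((s → t) → s) applied to (s → t) yields s.

s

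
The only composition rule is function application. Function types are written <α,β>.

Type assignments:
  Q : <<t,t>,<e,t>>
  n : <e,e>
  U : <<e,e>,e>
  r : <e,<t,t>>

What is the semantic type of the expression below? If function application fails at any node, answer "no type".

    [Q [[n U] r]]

<e,t>

[n U] — U of type <<e,e>,e> combines with n of type <e,e>: type e.
[[n U] r] — r of type <e,<t,t>> combines with [n U] of type e: type <t,t>.
[Q [[n U] r]] — Q of type <<t,t>,<e,t>> combines with [[n U] r] of type <t,t>: type <e,t>.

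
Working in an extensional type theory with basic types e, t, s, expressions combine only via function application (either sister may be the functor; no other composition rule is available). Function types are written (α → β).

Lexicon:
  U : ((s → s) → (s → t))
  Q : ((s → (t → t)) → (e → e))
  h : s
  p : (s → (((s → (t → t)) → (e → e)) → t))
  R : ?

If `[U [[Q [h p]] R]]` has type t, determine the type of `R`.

(t → (((s → s) → (s → t)) → t))

At [U [[Q [h p]] R]] (required: t): U is ((s → s) → (s → t)), which is not a function with range t; hence [[Q [h p]] R] is the functor — type (((s → s) → (s → t)) → t).
At [[Q [h p]] R] (required: (((s → s) → (s → t)) → t)): [Q [h p]] is t, which is not a function with range (((s → s) → (s → t)) → t); hence R is the functor — type (t → (((s → s) → (s → t)) → t)).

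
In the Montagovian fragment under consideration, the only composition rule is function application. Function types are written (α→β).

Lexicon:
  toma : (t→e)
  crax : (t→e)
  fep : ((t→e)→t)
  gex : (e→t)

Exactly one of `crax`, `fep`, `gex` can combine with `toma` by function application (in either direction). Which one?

crax : (t→e) — does not combine with toma.
fep — combines: fep : ((t→e)→t) takes toma : (t→e) as argument, giving t.
gex : (e→t) — does not combine with toma.

fep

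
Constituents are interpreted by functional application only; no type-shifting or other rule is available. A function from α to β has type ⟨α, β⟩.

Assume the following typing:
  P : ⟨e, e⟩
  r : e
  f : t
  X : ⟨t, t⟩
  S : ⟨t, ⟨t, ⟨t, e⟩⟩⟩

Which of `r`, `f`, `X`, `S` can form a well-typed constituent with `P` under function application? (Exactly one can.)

r — combines: P : ⟨e, e⟩ takes r : e as argument, giving e.
f : t — does not combine with P.
X : ⟨t, t⟩ — does not combine with P.
S : ⟨t, ⟨t, ⟨t, e⟩⟩⟩ — does not combine with P.

r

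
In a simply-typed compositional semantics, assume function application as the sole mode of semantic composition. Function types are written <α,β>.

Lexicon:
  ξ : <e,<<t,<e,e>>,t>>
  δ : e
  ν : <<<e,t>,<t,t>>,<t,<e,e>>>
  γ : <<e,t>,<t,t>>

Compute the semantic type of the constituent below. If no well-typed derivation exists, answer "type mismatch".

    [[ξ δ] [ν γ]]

[ξ δ]: functor ξ : <e,<<t,<e,e>>,t>>, argument δ : e; result <<t,<e,e>>,t>.
[ν γ]: functor ν : <<<e,t>,<t,t>>,<t,<e,e>>>, argument γ : <<e,t>,<t,t>>; result <t,<e,e>>.
[[ξ δ] [ν γ]]: functor [ξ δ] : <<t,<e,e>>,t>, argument [ν γ] : <t,<e,e>>; result t.

t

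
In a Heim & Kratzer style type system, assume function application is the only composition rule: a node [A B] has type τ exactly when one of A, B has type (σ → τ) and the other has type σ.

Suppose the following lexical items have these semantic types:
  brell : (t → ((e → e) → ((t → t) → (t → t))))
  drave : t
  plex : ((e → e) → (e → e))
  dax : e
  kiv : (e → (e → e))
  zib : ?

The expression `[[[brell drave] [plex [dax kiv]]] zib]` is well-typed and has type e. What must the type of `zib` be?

(((t → t) → (t → t)) → e)

[[[brell drave] [plex [dax kiv]]] zib] is required to be e. [[brell drave] [plex [dax kiv]]] : ((t → t) → (t → t)) cannot yield e as functor, so zib : (((t → t) → (t → t)) → e).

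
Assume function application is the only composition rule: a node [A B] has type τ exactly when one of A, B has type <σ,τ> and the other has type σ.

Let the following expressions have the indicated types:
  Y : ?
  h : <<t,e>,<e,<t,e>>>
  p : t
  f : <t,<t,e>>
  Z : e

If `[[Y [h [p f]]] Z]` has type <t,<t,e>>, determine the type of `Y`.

[[Y [h [p f]]] Z] must have type <t,<t,e>>. The sister Z has type e; that is not a function onto <t,<t,e>>, so [Y [h [p f]]] must be the functor, of type <e,<t,<t,e>>>.
[Y [h [p f]]] must have type <e,<t,<t,e>>>. The sister [h [p f]] has type <e,<t,e>>; that is not a function onto <e,<t,<t,e>>>, so Y must be the functor, of type <<e,<t,e>>,<e,<t,<t,e>>>>.

<<e,<t,e>>,<e,<t,<t,e>>>>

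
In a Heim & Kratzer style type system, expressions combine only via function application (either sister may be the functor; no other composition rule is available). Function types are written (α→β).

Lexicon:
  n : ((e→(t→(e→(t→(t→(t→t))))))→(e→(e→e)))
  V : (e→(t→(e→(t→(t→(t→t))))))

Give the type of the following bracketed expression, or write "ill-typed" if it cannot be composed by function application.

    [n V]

(e→(e→e))

[n V]: ((e→(t→(e→(t→(t→(t→t))))))→(e→(e→e))) applied to (e→(t→(e→(t→(t→(t→t)))))) yields (e→(e→e)).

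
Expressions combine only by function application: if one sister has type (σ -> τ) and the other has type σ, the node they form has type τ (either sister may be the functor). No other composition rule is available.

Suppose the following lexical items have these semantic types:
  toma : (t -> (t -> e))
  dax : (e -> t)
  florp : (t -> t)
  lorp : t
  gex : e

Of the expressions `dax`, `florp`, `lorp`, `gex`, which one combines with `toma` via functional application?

lorp

dax : (e -> t) — toma needs t; dax needs e; neither fits.
florp : (t -> t) — toma needs t; florp needs t; neither fits.
lorp — combines: toma : (t -> (t -> e)) takes lorp : t as argument, giving (t -> e).
gex : e — toma needs t; gex needs nothing (atomic); neither fits.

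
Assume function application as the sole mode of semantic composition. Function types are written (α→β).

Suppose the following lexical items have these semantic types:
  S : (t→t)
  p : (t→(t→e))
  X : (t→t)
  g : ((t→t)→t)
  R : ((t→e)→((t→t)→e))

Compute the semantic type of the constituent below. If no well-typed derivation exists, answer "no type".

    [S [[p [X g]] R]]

e

[X g]: functor g : ((t→t)→t), argument X : (t→t); result t.
[p [X g]]: functor p : (t→(t→e)), argument [X g] : t; result (t→e).
[[p [X g]] R]: functor R : ((t→e)→((t→t)→e)), argument [p [X g]] : (t→e); result ((t→t)→e).
[S [[p [X g]] R]]: functor [[p [X g]] R] : ((t→t)→e), argument S : (t→t); result e.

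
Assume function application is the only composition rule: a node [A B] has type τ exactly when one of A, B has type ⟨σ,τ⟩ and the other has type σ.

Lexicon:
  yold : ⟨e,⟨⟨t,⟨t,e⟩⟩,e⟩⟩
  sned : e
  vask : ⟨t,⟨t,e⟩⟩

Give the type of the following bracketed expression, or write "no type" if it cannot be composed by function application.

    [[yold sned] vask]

e

[yold sned]: functor yold : ⟨e,⟨⟨t,⟨t,e⟩⟩,e⟩⟩, argument sned : e; result ⟨⟨t,⟨t,e⟩⟩,e⟩.
[[yold sned] vask]: functor [yold sned] : ⟨⟨t,⟨t,e⟩⟩,e⟩, argument vask : ⟨t,⟨t,e⟩⟩; result e.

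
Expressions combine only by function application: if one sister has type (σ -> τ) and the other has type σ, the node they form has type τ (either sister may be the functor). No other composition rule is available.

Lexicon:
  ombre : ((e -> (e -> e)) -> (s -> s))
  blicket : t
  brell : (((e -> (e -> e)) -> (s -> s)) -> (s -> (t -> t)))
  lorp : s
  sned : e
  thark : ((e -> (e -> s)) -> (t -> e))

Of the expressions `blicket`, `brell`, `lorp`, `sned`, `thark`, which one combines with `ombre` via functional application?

brell

blicket : t — neither side's domain matches the other.
brell — combines: brell : (((e -> (e -> e)) -> (s -> s)) -> (s -> (t -> t))) takes ombre : ((e -> (e -> e)) -> (s -> s)) as argument, giving (s -> (t -> t)).
lorp : s — neither side's domain matches the other.
sned : e — neither side's domain matches the other.
thark : ((e -> (e -> s)) -> (t -> e)) — neither side's domain matches the other.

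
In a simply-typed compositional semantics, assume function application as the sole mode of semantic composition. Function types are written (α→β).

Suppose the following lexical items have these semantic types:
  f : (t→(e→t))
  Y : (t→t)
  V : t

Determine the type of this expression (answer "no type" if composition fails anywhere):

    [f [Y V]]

(e→t)

[Y V]: Y is (t→t), V is t; result t.
[f [Y V]]: f is (t→(e→t)), [Y V] is t; result (e→t).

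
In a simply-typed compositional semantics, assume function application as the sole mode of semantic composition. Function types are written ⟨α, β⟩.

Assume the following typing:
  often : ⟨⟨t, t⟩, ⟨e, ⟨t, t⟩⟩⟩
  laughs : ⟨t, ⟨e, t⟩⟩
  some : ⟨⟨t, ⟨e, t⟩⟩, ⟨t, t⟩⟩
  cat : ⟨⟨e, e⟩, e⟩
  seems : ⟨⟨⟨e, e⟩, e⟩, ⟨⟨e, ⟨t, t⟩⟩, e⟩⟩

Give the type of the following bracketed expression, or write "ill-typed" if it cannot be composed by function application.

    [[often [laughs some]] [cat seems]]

e

At [laughs some], some : ⟨⟨t, ⟨e, t⟩⟩, ⟨t, t⟩⟩ takes laughs : ⟨t, ⟨e, t⟩⟩, giving ⟨t, t⟩.
At [often [laughs some]], often : ⟨⟨t, t⟩, ⟨e, ⟨t, t⟩⟩⟩ takes [laughs some] : ⟨t, t⟩, giving ⟨e, ⟨t, t⟩⟩.
At [cat seems], seems : ⟨⟨⟨e, e⟩, e⟩, ⟨⟨e, ⟨t, t⟩⟩, e⟩⟩ takes cat : ⟨⟨e, e⟩, e⟩, giving ⟨⟨e, ⟨t, t⟩⟩, e⟩.
At [[often [laughs some]] [cat seems]], [cat seems] : ⟨⟨e, ⟨t, t⟩⟩, e⟩ takes [often [laughs some]] : ⟨e, ⟨t, t⟩⟩, giving e.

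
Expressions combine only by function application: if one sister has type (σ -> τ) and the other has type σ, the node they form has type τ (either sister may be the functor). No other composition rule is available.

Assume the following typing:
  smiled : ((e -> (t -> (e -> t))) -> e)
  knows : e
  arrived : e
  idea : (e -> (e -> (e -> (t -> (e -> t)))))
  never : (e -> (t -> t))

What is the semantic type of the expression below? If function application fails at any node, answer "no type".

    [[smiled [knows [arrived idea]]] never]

[arrived idea]: (e -> (e -> (e -> (t -> (e -> t))))) applied to e yields (e -> (e -> (t -> (e -> t)))).
[knows [arrived idea]]: (e -> (e -> (t -> (e -> t)))) applied to e yields (e -> (t -> (e -> t))).
[smiled [knows [arrived idea]]]: ((e -> (t -> (e -> t))) -> e) applied to (e -> (t -> (e -> t))) yields e.
[[smiled [knows [arrived idea]]] never]: (e -> (t -> t)) applied to e yields (t -> t).

(t -> t)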